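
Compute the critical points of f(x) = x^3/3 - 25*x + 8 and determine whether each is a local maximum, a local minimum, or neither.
f'(x) = x^2 - 25

Solve f'(x) = 0:
  Factor: x^2 - 25 = (x - 5)*(x + 5) = 0.
  ⇒ x = -5, 5

f''(x) = 2*x
Second-derivative test at each critical point:
  f''(-5) = -10 < 0 → local maximum
  f''(5) = 10 > 0 → local minimum

Critical points: x = -5 (local maximum); x = 5 (local minimum)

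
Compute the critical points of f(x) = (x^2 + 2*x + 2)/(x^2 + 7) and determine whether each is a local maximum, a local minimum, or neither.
f'(x) = 2*(-x^2 + 5*x + 7)/(x^4 + 14*x^2 + 49)

Solve f'(x) = 0:
  f'(x) = -2*(x^2 - 5*x - 7)/(x^2 + 7)^2; the denominator is positive wherever f is defined, so f'(x) = 0 ⇔ -2*x^2 + 10*x + 14 = 0.
  Factor: -2*x^2 + 10*x + 14 = -2*(x^2 - 5*x - 7); x^2 - 5*x - 7 = 0 has no rational roots; quadratic formula: x = (5 ± √53)/2.
  ⇒ x = 5/2 - sqrt(53)/2 ≈ -1.1401, 5/2 + sqrt(53)/2 ≈ 6.1401

f''(x) = 2*(2*x^3 - 15*x^2 - 42*x + 35)/(x^6 + 21*x^4 + 147*x^2 + 343)
Second-derivative test at each critical point:
  f''(-1.1401) = 0.2114 > 0 → local minimum
  f''(6.1401) = -0.0073 < 0 → local maximum

Critical points: x = 5/2 - sqrt(53)/2 ≈ -1.1401 (local minimum); x = 5/2 + sqrt(53)/2 ≈ 6.1401 (local maximum)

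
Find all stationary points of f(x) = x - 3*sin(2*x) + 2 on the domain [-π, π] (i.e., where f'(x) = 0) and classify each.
f'(x) = 1 - 6*cos(2*x)

Solve f'(x) = 0 on [-π, π]:
  f'(x) = 0 ⇔ cos(2*x) = 1/6, i.e. 2*x = ±arccos(1/6) + 2nπ; keep the solutions lying in [-π, π].
  ⇒ x = -pi + acos(1/6)/2 ≈ -2.4399, -acos(1/6)/2 ≈ -0.7017, acos(1/6)/2 ≈ 0.7017, pi - acos(1/6)/2 ≈ 2.4399

f''(x) = 12*sin(2*x)
Second-derivative test at each critical point:
  f''(-2.4399) = 11.8322 > 0 → local minimum
  f''(-0.7017) = -11.8322 < 0 → local maximum
  f''(0.7017) = 11.8322 > 0 → local minimum
  f''(2.4399) = -11.8322 < 0 → local maximum

Critical points: x = -pi + acos(1/6)/2 ≈ -2.4399 (local minimum); x = -acos(1/6)/2 ≈ -0.7017 (local maximum); x = acos(1/6)/2 ≈ 0.7017 (local minimum); x = pi - acos(1/6)/2 ≈ 2.4399 (local maximum)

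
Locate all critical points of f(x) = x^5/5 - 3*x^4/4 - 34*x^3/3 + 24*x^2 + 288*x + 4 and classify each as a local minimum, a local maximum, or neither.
f'(x) = x^4 - 3*x^3 - 34*x^2 + 48*x + 288

Solve f'(x) = 0:
  Factor: x^4 - 3*x^3 - 34*x^2 + 48*x + 288 = (x - 6)*(x - 4)*(x + 3)*(x + 4) = 0.
  ⇒ x = -4, -3, 4, 6

f''(x) = 4*x^3 - 9*x^2 - 68*x + 48
Second-derivative test at each critical point:
  f''(-4) = -80 < 0 → local maximum
  f''(-3) = 63 > 0 → local minimum
  f''(4) = -112 < 0 → local maximum
  f''(6) = 180 > 0 → local minimum

Critical points: x = -4 (local maximum); x = -3 (local minimum); x = 4 (local maximum); x = 6 (local minimum)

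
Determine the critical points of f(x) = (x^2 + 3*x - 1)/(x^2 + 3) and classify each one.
f'(x) = (-3*x^2 + 8*x + 9)/(x^4 + 6*x^2 + 9)

Solve f'(x) = 0:
  f'(x) = -(3*x^2 - 8*x - 9)/(x^2 + 3)^2; the denominator is positive wherever f is defined, so f'(x) = 0 ⇔ -3*x^2 + 8*x + 9 = 0.
  3*x^2 - 8*x - 9 = 0 has no rational roots; quadratic formula: x = (8 ± √172)/6.
  ⇒ x = 4/3 - sqrt(43)/3 ≈ -0.8525, 4/3 + sqrt(43)/3 ≈ 3.5191

f''(x) = 6*(x^3 - 4*x^2 - 9*x + 4)/(x^6 + 9*x^4 + 27*x^2 + 27)
Second-derivative test at each critical point:
  f''(-0.8525) = 0.9443 > 0 → local minimum
  f''(3.5191) = -0.0554 < 0 → local maximum

Critical points: x = 4/3 - sqrt(43)/3 ≈ -0.8525 (local minimum); x = 4/3 + sqrt(43)/3 ≈ 3.5191 (local maximum)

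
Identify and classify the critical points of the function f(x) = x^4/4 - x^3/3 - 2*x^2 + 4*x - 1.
f'(x) = x^3 - x^2 - 4*x + 4

Solve f'(x) = 0:
  Factor: x^3 - x^2 - 4*x + 4 = (x - 2)*(x - 1)*(x + 2) = 0.
  ⇒ x = -2, 1, 2

f''(x) = 3*x^2 - 2*x - 4
Second-derivative test at each critical point:
  f''(-2) = 12 > 0 → local minimum
  f''(1) = -3 < 0 → local maximum
  f''(2) = 4 > 0 → local minimum

Critical points: x = -2 (local minimum); x = 1 (local maximum); x = 2 (local minimum)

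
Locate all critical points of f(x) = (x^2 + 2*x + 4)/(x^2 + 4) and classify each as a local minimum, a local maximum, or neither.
f'(x) = 2*(4 - x^2)/(x^4 + 8*x^2 + 16)

Solve f'(x) = 0:
  f'(x) = -2*(x - 2)*(x + 2)/(x^2 + 4)^2; the denominator is positive wherever f is defined, so f'(x) = 0 ⇔ 8 - 2*x^2 = 0.
  Factor: 8 - 2*x^2 = -2*(x - 2)*(x + 2) = 0.
  ⇒ x = -2, 2

f''(x) = 4*x*(x^2 - 12)/(x^6 + 12*x^4 + 48*x^2 + 64)
Second-derivative test at each critical point:
  f''(-2) = 1/8 > 0 → local minimum
  f''(2) = -1/8 < 0 → local maximum

Critical points: x = -2 (local minimum); x = 2 (local maximum)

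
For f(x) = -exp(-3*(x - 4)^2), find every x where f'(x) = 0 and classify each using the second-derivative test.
f'(x) = 6*(x - 4)*exp(-3*(x - 4)^2)

Solve f'(x) = 0:
  f'(x) = (6*x - 24)·exp(-3*(x - 4)^2) and exp(-3*(x - 4)^2) > 0 for every x, so f'(x) = 0 ⇔ 6*x - 24 = 0.
  Factor: 6*x - 24 = 6*(x - 4) = 0.
  ⇒ x = 4

f''(x) = 6*(1 - 6*(x - 4)^2)*exp(-3*(x - 4)^2)
Second-derivative test at each critical point:
  f''(4) = 6 > 0 → local minimum

Critical points: x = 4 (local minimum)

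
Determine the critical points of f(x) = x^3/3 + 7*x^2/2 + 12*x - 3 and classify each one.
f'(x) = x^2 + 7*x + 12

Solve f'(x) = 0:
  Factor: x^2 + 7*x + 12 = (x + 3)*(x + 4) = 0.
  ⇒ x = -4, -3

f''(x) = 2*x + 7
Second-derivative test at each critical point:
  f''(-4) = -1 < 0 → local maximum
  f''(-3) = 1 > 0 → local minimum

Critical points: x = -4 (local maximum); x = -3 (local minimum)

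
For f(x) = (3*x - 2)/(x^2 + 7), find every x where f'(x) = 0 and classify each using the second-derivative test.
f'(x) = (-3*x^2 + 4*x + 21)/(x^4 + 14*x^2 + 49)

Solve f'(x) = 0:
  f'(x) = -(3*x^2 - 4*x - 21)/(x^2 + 7)^2; the denominator is positive wherever f is defined, so f'(x) = 0 ⇔ -3*x^2 + 4*x + 21 = 0.
  3*x^2 - 4*x - 21 = 0 has no rational roots; quadratic formula: x = (4 ± √268)/6.
  ⇒ x = 2/3 - sqrt(67)/3 ≈ -2.0618, 2/3 + sqrt(67)/3 ≈ 3.3951

f''(x) = 2*(4*x^2*(3*x - 2) + (2 - 9*x)*(x^2 + 7))/(x^2 + 7)^3
Second-derivative test at each critical point:
  f''(-2.0618) = 0.1293 > 0 → local minimum
  f''(3.3951) = -0.0477 < 0 → local maximum

Critical points: x = 2/3 - sqrt(67)/3 ≈ -2.0618 (local minimum); x = 2/3 + sqrt(67)/3 ≈ 3.3951 (local maximum)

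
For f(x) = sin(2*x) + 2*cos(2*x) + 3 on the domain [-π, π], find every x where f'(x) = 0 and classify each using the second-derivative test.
f'(x) = -4*sin(2*x) + 2*cos(2*x)

Solve f'(x) = 0 on [-π, π]:
  f'(x) = 0 ⇔ cos(2*x) = 2*sin(2*x) ⇔ tan(2*x) = 1/2, i.e. 2*x = arctan(1/2) + nπ; keep the solutions lying in [-π, π].
  ⇒ x = -pi + atan(1/2)/2 ≈ -2.9098, -pi/2 + atan(1/2)/2 ≈ -1.3390, atan(1/2)/2 ≈ 0.2318, atan(1/2)/2 + pi/2 ≈ 1.8026

f''(x) = -4*sin(2*x) - 8*cos(2*x)
Second-derivative test at each critical point:
  f''(-2.9098) = -8.9443 < 0 → local maximum
  f''(-1.3390) = 8.9443 > 0 → local minimum
  f''(0.2318) = -8.9443 < 0 → local maximum
  f''(1.8026) = 8.9443 > 0 → local minimum

Critical points: x = -pi + atan(1/2)/2 ≈ -2.9098 (local maximum); x = -pi/2 + atan(1/2)/2 ≈ -1.3390 (local minimum); x = atan(1/2)/2 ≈ 0.2318 (local maximum); x = atan(1/2)/2 + pi/2 ≈ 1.8026 (local minimum)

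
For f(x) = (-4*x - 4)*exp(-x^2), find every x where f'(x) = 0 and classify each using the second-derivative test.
f'(x) = 4*(2*x*(x + 1) - 1)*exp(-x^2)

Solve f'(x) = 0:
  f'(x) = (8*x^2 + 8*x - 4)·exp(-x^2) and exp(-x^2) > 0 for every x, so f'(x) = 0 ⇔ 8*x^2 + 8*x - 4 = 0.
  Factor: 8*x^2 + 8*x - 4 = 4*(2*x^2 + 2*x - 1); 2*x^2 + 2*x - 1 = 0 has no rational roots; quadratic formula: x = (-2 ± √12)/4.
  ⇒ x = -sqrt(3)/2 - 1/2 ≈ -1.3660, -1/2 + sqrt(3)/2 ≈ 0.3660

f''(x) = 8*(-2*x^2*(x + 1) + 3*x + 1)*exp(-x^2)
Second-derivative test at each critical point:
  f''(-1.3660) = -2.1441 < 0 → local maximum
  f''(0.3660) = 12.1190 > 0 → local minimum

Critical points: x = -sqrt(3)/2 - 1/2 ≈ -1.3660 (local maximum); x = -1/2 + sqrt(3)/2 ≈ 0.3660 (local minimum)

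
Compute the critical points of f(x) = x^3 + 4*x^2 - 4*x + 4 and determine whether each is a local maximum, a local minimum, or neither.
f'(x) = 3*x^2 + 8*x - 4

Solve f'(x) = 0:
  3*x^2 + 8*x - 4 = 0 has no rational roots; quadratic formula: x = (-8 ± √112)/6.
  ⇒ x = -2*sqrt(7)/3 - 4/3 ≈ -3.0972, -4/3 + 2*sqrt(7)/3 ≈ 0.4305

f''(x) = 6*x + 8
Second-derivative test at each critical point:
  f''(-3.0972) = -10.5830 < 0 → local maximum
  f''(0.4305) = 10.5830 > 0 → local minimum

Critical points: x = -2*sqrt(7)/3 - 4/3 ≈ -3.0972 (local maximum); x = -4/3 + 2*sqrt(7)/3 ≈ 0.4305 (local minimum)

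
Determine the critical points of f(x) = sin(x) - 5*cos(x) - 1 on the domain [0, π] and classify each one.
f'(x) = 5*sin(x) + cos(x)

Solve f'(x) = 0 on [0, π]:
  f'(x) = 0 ⇔ cos(x) = -5*sin(x) ⇔ tan(x) = -1/5, i.e. x = arctan(-1/5) + nπ; keep the solutions lying in [0, π].
  ⇒ x = pi - atan(1/5) ≈ 2.9442

f''(x) = -sin(x) + 5*cos(x)
Second-derivative test at each critical point:
  f''(2.9442) = -5.0990 < 0 → local maximum

Critical points: x = pi - atan(1/5) ≈ 2.9442 (local maximum)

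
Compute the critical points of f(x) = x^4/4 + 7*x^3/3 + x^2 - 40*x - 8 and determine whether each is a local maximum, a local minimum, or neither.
f'(x) = x^3 + 7*x^2 + 2*x - 40

Solve f'(x) = 0:
  Factor: x^3 + 7*x^2 + 2*x - 40 = (x - 2)*(x + 4)*(x + 5) = 0.
  ⇒ x = -5, -4, 2

f''(x) = 3*x^2 + 14*x + 2
Second-derivative test at each critical point:
  f''(-5) = 7 > 0 → local minimum
  f''(-4) = -6 < 0 → local maximum
  f''(2) = 42 > 0 → local minimum

Critical points: x = -5 (local minimum); x = -4 (local maximum); x = 2 (local minimum)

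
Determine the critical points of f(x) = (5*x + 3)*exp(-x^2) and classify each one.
f'(x) = (-2*x*(5*x + 3) + 5)*exp(-x^2)

Solve f'(x) = 0:
  f'(x) = (-10*x^2 - 6*x + 5)·exp(-x^2) and exp(-x^2) > 0 for every x, so f'(x) = 0 ⇔ -10*x^2 - 6*x + 5 = 0.
  10*x^2 + 6*x - 5 = 0 has no rational roots; quadratic formula: x = (-6 ± √236)/20.
  ⇒ x = -sqrt(59)/10 - 3/10 ≈ -1.0681, -3/10 + sqrt(59)/10 ≈ 0.4681

f''(x) = 2*(2*x^2*(5*x + 3) - 15*x - 3)*exp(-x^2)
Second-derivative test at each critical point:
  f''(-1.0681) = 4.9089 > 0 → local minimum
  f''(0.4681) = -12.3392 < 0 → local maximum

Critical points: x = -sqrt(59)/10 - 3/10 ≈ -1.0681 (local minimum); x = -3/10 + sqrt(59)/10 ≈ 0.4681 (local maximum)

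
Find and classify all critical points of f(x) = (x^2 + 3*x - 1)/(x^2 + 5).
f'(x) = 3*(-x^2 + 4*x + 5)/(x^4 + 10*x^2 + 25)

Solve f'(x) = 0:
  f'(x) = -3*(x - 5)*(x + 1)/(x^2 + 5)^2; the denominator is positive wherever f is defined, so f'(x) = 0 ⇔ -3*x^2 + 12*x + 15 = 0.
  Factor: -3*x^2 + 12*x + 15 = -3*(x - 5)*(x + 1) = 0.
  ⇒ x = -1, 5

f''(x) = 6*(x^3 - 6*x^2 - 15*x + 10)/(x^6 + 15*x^4 + 75*x^2 + 125)
Second-derivative test at each critical point:
  f''(-1) = 1/2 > 0 → local minimum
  f''(5) = -1/50 < 0 → local maximum

Critical points: x = -1 (local minimum); x = 5 (local maximum)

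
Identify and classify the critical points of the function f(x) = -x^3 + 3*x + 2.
f'(x) = 3 - 3*x^2

Solve f'(x) = 0:
  Factor: 3 - 3*x^2 = -3*(x - 1)*(x + 1) = 0.
  ⇒ x = -1, 1

f''(x) = -6*x
Second-derivative test at each critical point:
  f''(-1) = 6 > 0 → local minimum
  f''(1) = -6 < 0 → local maximum

Critical points: x = -1 (local minimum); x = 1 (local maximum)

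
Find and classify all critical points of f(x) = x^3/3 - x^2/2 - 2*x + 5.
f'(x) = x^2 - x - 2

Solve f'(x) = 0:
  Factor: x^2 - x - 2 = (x - 2)*(x + 1) = 0.
  ⇒ x = -1, 2

f''(x) = 2*x - 1
Second-derivative test at each critical point:
  f''(-1) = -3 < 0 → local maximum
  f''(2) = 3 > 0 → local minimum

Critical points: x = -1 (local maximum); x = 2 (local minimum)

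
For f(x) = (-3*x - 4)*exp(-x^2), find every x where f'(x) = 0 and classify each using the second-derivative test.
f'(x) = (2*x*(3*x + 4) - 3)*exp(-x^2)

Solve f'(x) = 0:
  f'(x) = (6*x^2 + 8*x - 3)·exp(-x^2) and exp(-x^2) > 0 for every x, so f'(x) = 0 ⇔ 6*x^2 + 8*x - 3 = 0.
  6*x^2 + 8*x - 3 = 0 has no rational roots; quadratic formula: x = (-8 ± √136)/12.
  ⇒ x = -sqrt(34)/6 - 2/3 ≈ -1.6385, -2/3 + sqrt(34)/6 ≈ 0.3052

f''(x) = 2*(-6*x^3 - 8*x^2 + 9*x + 4)*exp(-x^2)
Second-derivative test at each critical point:
  f''(-1.6385) = -0.7959 < 0 → local maximum
  f''(0.3052) = 10.6250 > 0 → local minimum

Critical points: x = -sqrt(34)/6 - 2/3 ≈ -1.6385 (local maximum); x = -2/3 + sqrt(34)/6 ≈ 0.3052 (local minimum)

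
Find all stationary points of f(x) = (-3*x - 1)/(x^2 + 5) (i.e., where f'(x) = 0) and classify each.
f'(x) = (3*x^2 + 2*x - 15)/(x^4 + 10*x^2 + 25)

Solve f'(x) = 0:
  f'(x) = (3*x^2 + 2*x - 15)/(x^2 + 5)^2; the denominator is positive wherever f is defined, so f'(x) = 0 ⇔ 3*x^2 + 2*x - 15 = 0.
  3*x^2 + 2*x - 15 = 0 has no rational roots; quadratic formula: x = (-2 ± √184)/6.
  ⇒ x = -sqrt(46)/3 - 1/3 ≈ -2.5941, -1/3 + sqrt(46)/3 ≈ 1.9274

f''(x) = 2*(-4*x^2*(3*x + 1) + (9*x + 1)*(x^2 + 5))/(x^2 + 5)^3
Second-derivative test at each critical point:
  f''(-2.5941) = -0.0986 < 0 → local maximum
  f''(1.9274) = 0.1786 > 0 → local minimum

Critical points: x = -sqrt(46)/3 - 1/3 ≈ -2.5941 (local maximum); x = -1/3 + sqrt(46)/3 ≈ 1.9274 (local minimum)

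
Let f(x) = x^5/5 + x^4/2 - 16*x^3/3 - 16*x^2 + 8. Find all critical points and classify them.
f'(x) = x*(x^3 + 2*x^2 - 16*x - 32)

Solve f'(x) = 0:
  Factor: x^4 + 2*x^3 - 16*x^2 - 32*x = x*(x - 4)*(x + 2)*(x + 4) = 0.
  ⇒ x = -4, -2, 0, 4

f''(x) = 4*x^3 + 6*x^2 - 32*x - 32
Second-derivative test at each critical point:
  f''(-4) = -64 < 0 → local maximum
  f''(-2) = 24 > 0 → local minimum
  f''(0) = -32 < 0 → local maximum
  f''(4) = 192 > 0 → local minimum

Critical points: x = -4 (local maximum); x = -2 (local minimum); x = 0 (local maximum); x = 4 (local minimum)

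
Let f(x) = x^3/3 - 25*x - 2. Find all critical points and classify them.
f'(x) = x^2 - 25

Solve f'(x) = 0:
  Factor: x^2 - 25 = (x - 5)*(x + 5) = 0.
  ⇒ x = -5, 5

f''(x) = 2*x
Second-derivative test at each critical point:
  f''(-5) = -10 < 0 → local maximum
  f''(5) = 10 > 0 → local minimum

Critical points: x = -5 (local maximum); x = 5 (local minimum)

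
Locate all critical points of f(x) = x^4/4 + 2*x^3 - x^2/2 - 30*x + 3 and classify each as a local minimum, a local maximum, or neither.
f'(x) = x^3 + 6*x^2 - x - 30

Solve f'(x) = 0:
  Factor: x^3 + 6*x^2 - x - 30 = (x - 2)*(x + 3)*(x + 5) = 0.
  ⇒ x = -5, -3, 2

f''(x) = 3*x^2 + 12*x - 1
Second-derivative test at each critical point:
  f''(-5) = 14 > 0 → local minimum
  f''(-3) = -10 < 0 → local maximum
  f''(2) = 35 > 0 → local minimum

Critical points: x = -5 (local minimum); x = -3 (local maximum); x = 2 (local minimum)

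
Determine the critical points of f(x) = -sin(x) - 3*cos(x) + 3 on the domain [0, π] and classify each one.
f'(x) = 3*sin(x) - cos(x)

Solve f'(x) = 0 on [0, π]:
  f'(x) = 0 ⇔ -cos(x) = -3*sin(x) ⇔ tan(x) = 1/3, i.e. x = arctan(1/3) + nπ; keep the solutions lying in [0, π].
  ⇒ x = atan(1/3) ≈ 0.3218

f''(x) = sin(x) + 3*cos(x)
Second-derivative test at each critical point:
  f''(0.3218) = 3.1623 > 0 → local minimum

Critical points: x = atan(1/3) ≈ 0.3218 (local minimum)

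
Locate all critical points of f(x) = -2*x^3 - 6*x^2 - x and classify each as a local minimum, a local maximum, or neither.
f'(x) = -6*x^2 - 12*x - 1

Solve f'(x) = 0:
  6*x^2 + 12*x + 1 = 0 has no rational roots; quadratic formula: x = (-12 ± √120)/12.
  ⇒ x = -1 - sqrt(30)/6 ≈ -1.9129, -1 + sqrt(30)/6 ≈ -0.0871

f''(x) = -12*x - 12
Second-derivative test at each critical point:
  f''(-1.9129) = 10.9545 > 0 → local minimum
  f''(-0.0871) = -10.9545 < 0 → local maximum

Critical points: x = -1 - sqrt(30)/6 ≈ -1.9129 (local minimum); x = -1 + sqrt(30)/6 ≈ -0.0871 (local maximum)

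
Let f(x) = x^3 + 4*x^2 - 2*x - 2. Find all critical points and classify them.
f'(x) = 3*x^2 + 8*x - 2

Solve f'(x) = 0:
  3*x^2 + 8*x - 2 = 0 has no rational roots; quadratic formula: x = (-8 ± √88)/6.
  ⇒ x = -sqrt(22)/3 - 4/3 ≈ -2.8968, -4/3 + sqrt(22)/3 ≈ 0.2301

f''(x) = 6*x + 8
Second-derivative test at each critical point:
  f''(-2.8968) = -9.3808 < 0 → local maximum
  f''(0.2301) = 9.3808 > 0 → local minimum

Critical points: x = -sqrt(22)/3 - 4/3 ≈ -2.8968 (local maximum); x = -4/3 + sqrt(22)/3 ≈ 0.2301 (local minimum)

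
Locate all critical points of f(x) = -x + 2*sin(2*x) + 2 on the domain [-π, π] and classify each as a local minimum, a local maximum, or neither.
f'(x) = 4*cos(2*x) - 1

Solve f'(x) = 0 on [-π, π]:
  f'(x) = 0 ⇔ cos(2*x) = 1/4, i.e. 2*x = ±arccos(1/4) + 2nπ; keep the solutions lying in [-π, π].
  ⇒ x = -pi + acos(1/4)/2 ≈ -2.4825, -acos(1/4)/2 ≈ -0.6591, acos(1/4)/2 ≈ 0.6591, pi - acos(1/4)/2 ≈ 2.4825

f''(x) = -8*sin(2*x)
Second-derivative test at each critical point:
  f''(-2.4825) = -7.7460 < 0 → local maximum
  f''(-0.6591) = 7.7460 > 0 → local minimum
  f''(0.6591) = -7.7460 < 0 → local maximum
  f''(2.4825) = 7.7460 > 0 → local minimum

Critical points: x = -pi + acos(1/4)/2 ≈ -2.4825 (local maximum); x = -acos(1/4)/2 ≈ -0.6591 (local minimum); x = acos(1/4)/2 ≈ 0.6591 (local maximum); x = pi - acos(1/4)/2 ≈ 2.4825 (local minimum)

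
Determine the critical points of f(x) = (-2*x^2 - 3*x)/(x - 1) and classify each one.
f'(x) = (-2*x^2 + 4*x + 3)/(x^2 - 2*x + 1)

Solve f'(x) = 0:
  f'(x) = -(2*x^2 - 4*x - 3)/(x - 1)^2; the denominator is positive wherever f is defined, so f'(x) = 0 ⇔ -2*x^2 + 4*x + 3 = 0.
  2*x^2 - 4*x - 3 = 0 has no rational roots; quadratic formula: x = (4 ± √40)/4.
  ⇒ x = 1 - sqrt(10)/2 ≈ -0.5811, 1 + sqrt(10)/2 ≈ 2.5811

f''(x) = -10/(x^3 - 3*x^2 + 3*x - 1)
Second-derivative test at each critical point:
  f''(-0.5811) = 2.5298 > 0 → local minimum
  f''(2.5811) = -2.5298 < 0 → local maximum

Critical points: x = 1 - sqrt(10)/2 ≈ -0.5811 (local minimum); x = 1 + sqrt(10)/2 ≈ 2.5811 (local maximum)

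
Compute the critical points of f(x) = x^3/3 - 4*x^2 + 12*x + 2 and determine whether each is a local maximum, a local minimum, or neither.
f'(x) = x^2 - 8*x + 12

Solve f'(x) = 0:
  Factor: x^2 - 8*x + 12 = (x - 6)*(x - 2) = 0.
  ⇒ x = 2, 6

f''(x) = 2*x - 8
Second-derivative test at each critical point:
  f''(2) = -4 < 0 → local maximum
  f''(6) = 4 > 0 → local minimum

Critical points: x = 2 (local maximum); x = 6 (local minimum)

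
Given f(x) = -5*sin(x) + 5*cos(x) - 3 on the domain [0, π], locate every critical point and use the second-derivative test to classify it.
f'(x) = -5*sqrt(2)*sin(x + pi/4)

Solve f'(x) = 0 on [0, π]:
  f'(x) = 0 ⇔ -5*cos(x) = 5*sin(x) ⇔ tan(x) = -1, i.e. x = arctan(-1) + nπ; keep the solutions lying in [0, π].
  ⇒ x = 3*pi/4 ≈ 2.3562

f''(x) = -5*sqrt(2)*cos(x + pi/4)
Second-derivative test at each critical point:
  f''(2.3562) = 7.0711 > 0 → local minimum

Critical points: x = 3*pi/4 ≈ 2.3562 (local minimum)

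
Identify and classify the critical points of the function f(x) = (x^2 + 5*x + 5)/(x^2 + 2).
f'(x) = (-5*x^2 - 6*x + 10)/(x^4 + 4*x^2 + 4)

Solve f'(x) = 0:
  f'(x) = -(5*x^2 + 6*x - 10)/(x^2 + 2)^2; the denominator is positive wherever f is defined, so f'(x) = 0 ⇔ -5*x^2 - 6*x + 10 = 0.
  5*x^2 + 6*x - 10 = 0 has no rational roots; quadratic formula: x = (-6 ± √236)/10.
  ⇒ x = -sqrt(59)/5 - 3/5 ≈ -2.1362, -3/5 + sqrt(59)/5 ≈ 0.9362

f''(x) = 2*(5*x^3 + 9*x^2 - 30*x - 6)/(x^6 + 6*x^4 + 12*x^2 + 8)
Second-derivative test at each critical point:
  f''(-2.1362) = 0.3566 > 0 → local minimum
  f''(0.9362) = -1.8566 < 0 → local maximum

Critical points: x = -sqrt(59)/5 - 3/5 ≈ -2.1362 (local minimum); x = -3/5 + sqrt(59)/5 ≈ 0.9362 (local maximum)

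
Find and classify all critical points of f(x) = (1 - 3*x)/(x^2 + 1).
f'(x) = (3*x^2 - 2*x - 3)/(x^4 + 2*x^2 + 1)

Solve f'(x) = 0:
  f'(x) = (3*x^2 - 2*x - 3)/(x^2 + 1)^2; the denominator is positive wherever f is defined, so f'(x) = 0 ⇔ 3*x^2 - 2*x - 3 = 0.
  3*x^2 - 2*x - 3 = 0 has no rational roots; quadratic formula: x = (2 ± √40)/6.
  ⇒ x = 1/3 - sqrt(10)/3 ≈ -0.7208, 1/3 + sqrt(10)/3 ≈ 1.3874

f''(x) = 2*(4*x^2*(1 - 3*x) + (9*x - 1)*(x^2 + 1))/(x^2 + 1)^3
Second-derivative test at each critical point:
  f''(-0.7208) = -2.7393 < 0 → local maximum
  f''(1.3874) = 0.7393 > 0 → local minimum

Critical points: x = 1/3 - sqrt(10)/3 ≈ -0.7208 (local maximum); x = 1/3 + sqrt(10)/3 ≈ 1.3874 (local minimum)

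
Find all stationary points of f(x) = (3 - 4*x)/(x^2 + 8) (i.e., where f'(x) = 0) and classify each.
f'(x) = 2*(2*x^2 - 3*x - 16)/(x^4 + 16*x^2 + 64)

Solve f'(x) = 0:
  f'(x) = 2*(2*x^2 - 3*x - 16)/(x^2 + 8)^2; the denominator is positive wherever f is defined, so f'(x) = 0 ⇔ 4*x^2 - 6*x - 32 = 0.
  Factor: 4*x^2 - 6*x - 32 = 2*(2*x^2 - 3*x - 16); 2*x^2 - 3*x - 16 = 0 has no rational roots; quadratic formula: x = (3 ± √137)/4.
  ⇒ x = 3/4 - sqrt(137)/4 ≈ -2.1762, 3/4 + sqrt(137)/4 ≈ 3.6762

f''(x) = 2*(4*x^2*(3 - 4*x) + 3*(4*x - 1)*(x^2 + 8))/(x^2 + 8)^3
Second-derivative test at each critical point:
  f''(-2.1762) = -0.1443 < 0 → local maximum
  f''(3.6762) = 0.0506 > 0 → local minimum

Critical points: x = 3/4 - sqrt(137)/4 ≈ -2.1762 (local maximum); x = 3/4 + sqrt(137)/4 ≈ 3.6762 (local minimum)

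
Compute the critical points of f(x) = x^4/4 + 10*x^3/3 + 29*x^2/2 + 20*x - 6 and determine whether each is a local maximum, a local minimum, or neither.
f'(x) = x^3 + 10*x^2 + 29*x + 20

Solve f'(x) = 0:
  Factor: x^3 + 10*x^2 + 29*x + 20 = (x + 1)*(x + 4)*(x + 5) = 0.
  ⇒ x = -5, -4, -1

f''(x) = 3*x^2 + 20*x + 29
Second-derivative test at each critical point:
  f''(-5) = 4 > 0 → local minimum
  f''(-4) = -3 < 0 → local maximum
  f''(-1) = 12 > 0 → local minimum

Critical points: x = -5 (local minimum); x = -4 (local maximum); x = -1 (local minimum)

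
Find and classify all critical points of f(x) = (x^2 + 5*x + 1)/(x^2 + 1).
f'(x) = 5*(1 - x^2)/(x^4 + 2*x^2 + 1)

Solve f'(x) = 0:
  f'(x) = -5*(x - 1)*(x + 1)/(x^2 + 1)^2; the denominator is positive wherever f is defined, so f'(x) = 0 ⇔ 5 - 5*x^2 = 0.
  Factor: 5 - 5*x^2 = -5*(x - 1)*(x + 1) = 0.
  ⇒ x = -1, 1

f''(x) = 10*x*(x^2 - 3)/(x^6 + 3*x^4 + 3*x^2 + 1)
Second-derivative test at each critical point:
  f''(-1) = 5/2 > 0 → local minimum
  f''(1) = -5/2 < 0 → local maximum

Critical points: x = -1 (local minimum); x = 1 (local maximum)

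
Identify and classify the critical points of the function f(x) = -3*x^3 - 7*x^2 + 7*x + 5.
f'(x) = -9*x^2 - 14*x + 7

Solve f'(x) = 0:
  9*x^2 + 14*x - 7 = 0 has no rational roots; quadratic formula: x = (-14 ± √448)/18.
  ⇒ x = -4*sqrt(7)/9 - 7/9 ≈ -1.9537, -7/9 + 4*sqrt(7)/9 ≈ 0.3981

f''(x) = -18*x - 14
Second-derivative test at each critical point:
  f''(-1.9537) = 21.1660 > 0 → local minimum
  f''(0.3981) = -21.1660 < 0 → local maximum

Critical points: x = -4*sqrt(7)/9 - 7/9 ≈ -1.9537 (local minimum); x = -7/9 + 4*sqrt(7)/9 ≈ 0.3981 (local maximum)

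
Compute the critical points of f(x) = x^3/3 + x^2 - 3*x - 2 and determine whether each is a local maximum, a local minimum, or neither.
f'(x) = x^2 + 2*x - 3

Solve f'(x) = 0:
  Factor: x^2 + 2*x - 3 = (x - 1)*(x + 3) = 0.
  ⇒ x = -3, 1

f''(x) = 2*x + 2
Second-derivative test at each critical point:
  f''(-3) = -4 < 0 → local maximum
  f''(1) = 4 > 0 → local minimum

Critical points: x = -3 (local maximum); x = 1 (local minimum)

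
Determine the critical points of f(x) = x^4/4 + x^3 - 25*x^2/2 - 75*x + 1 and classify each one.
f'(x) = x^3 + 3*x^2 - 25*x - 75

Solve f'(x) = 0:
  Factor: x^3 + 3*x^2 - 25*x - 75 = (x - 5)*(x + 3)*(x + 5) = 0.
  ⇒ x = -5, -3, 5

f''(x) = 3*x^2 + 6*x - 25
Second-derivative test at each critical point:
  f''(-5) = 20 > 0 → local minimum
  f''(-3) = -16 < 0 → local maximum
  f''(5) = 80 > 0 → local minimum

Critical points: x = -5 (local minimum); x = -3 (local maximum); x = 5 (local minimum)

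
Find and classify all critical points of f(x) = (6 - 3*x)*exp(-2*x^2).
f'(x) = 3*(4*x*(x - 2) - 1)*exp(-2*x^2)

Solve f'(x) = 0:
  f'(x) = (12*x^2 - 24*x - 3)·exp(-2*x^2) and exp(-2*x^2) > 0 for every x, so f'(x) = 0 ⇔ 12*x^2 - 24*x - 3 = 0.
  Factor: 12*x^2 - 24*x - 3 = 3*(4*x^2 - 8*x - 1); 4*x^2 - 8*x - 1 = 0 has no rational roots; quadratic formula: x = (8 ± √80)/8.
  ⇒ x = 1 - sqrt(5)/2 ≈ -0.1180, 1 + sqrt(5)/2 ≈ 2.1180

f''(x) = 12*(4*x^2*(2 - x) + 3*x - 2)*exp(-2*x^2)
Second-derivative test at each critical point:
  f''(-0.1180) = -26.0955 < 0 → local maximum
  f''(2.1180) = 0.0034 > 0 → local minimum

Critical points: x = 1 - sqrt(5)/2 ≈ -0.1180 (local maximum); x = 1 + sqrt(5)/2 ≈ 2.1180 (local minimum)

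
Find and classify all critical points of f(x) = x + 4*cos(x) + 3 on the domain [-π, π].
f'(x) = 1 - 4*sin(x)

Solve f'(x) = 0 on [-π, π]:
  f'(x) = 0 ⇔ sin(x) = 1/4, i.e. x = arcsin(1/4) + 2nπ or x = π − arcsin(1/4) + 2nπ; keep the solutions lying in [-π, π].
  ⇒ x = asin(1/4) ≈ 0.2527, pi - asin(1/4) ≈ 2.8889

f''(x) = -4*cos(x)
Second-derivative test at each critical point:
  f''(0.2527) = -3.8730 < 0 → local maximum
  f''(2.8889) = 3.8730 > 0 → local minimum

Critical points: x = asin(1/4) ≈ 0.2527 (local maximum); x = pi - asin(1/4) ≈ 2.8889 (local minimum)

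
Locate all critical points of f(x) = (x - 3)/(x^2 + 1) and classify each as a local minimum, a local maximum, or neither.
f'(x) = (x^2 - 2*x*(x - 3) + 1)/(x^2 + 1)^2

Solve f'(x) = 0:
  f'(x) = -(x^2 - 6*x - 1)/(x^2 + 1)^2; the denominator is positive wherever f is defined, so f'(x) = 0 ⇔ -x^2 + 6*x + 1 = 0.
  x^2 - 6*x - 1 = 0 has no rational roots; quadratic formula: x = (6 ± √40)/2.
  ⇒ x = 3 - sqrt(10) ≈ -0.1623, 3 + sqrt(10) ≈ 6.1623

f''(x) = 2*(4*x^2*(x - 3) + 3*(1 - x)*(x^2 + 1))/(x^2 + 1)^3
Second-derivative test at each critical point:
  f''(-0.1623) = 6.0042 > 0 → local minimum
  f''(6.1623) = -0.0042 < 0 → local maximum

Critical points: x = 3 - sqrt(10) ≈ -0.1623 (local minimum); x = 3 + sqrt(10) ≈ 6.1623 (local maximum)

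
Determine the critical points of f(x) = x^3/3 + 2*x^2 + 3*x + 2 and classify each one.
f'(x) = x^2 + 4*x + 3

Solve f'(x) = 0:
  Factor: x^2 + 4*x + 3 = (x + 1)*(x + 3) = 0.
  ⇒ x = -3, -1

f''(x) = 2*x + 4
Second-derivative test at each critical point:
  f''(-3) = -2 < 0 → local maximum
  f''(-1) = 2 > 0 → local minimum

Critical points: x = -3 (local maximum); x = -1 (local minimum)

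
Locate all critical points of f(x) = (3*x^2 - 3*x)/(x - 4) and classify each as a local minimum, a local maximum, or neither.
f'(x) = 3*(x^2 - 8*x + 4)/(x^2 - 8*x + 16)

Solve f'(x) = 0:
  f'(x) = 3*(x^2 - 8*x + 4)/(x - 4)^2; the denominator is positive wherever f is defined, so f'(x) = 0 ⇔ 3*x^2 - 24*x + 12 = 0.
  Factor: 3*x^2 - 24*x + 12 = 3*(x^2 - 8*x + 4); x^2 - 8*x + 4 = 0 has no rational roots; quadratic formula: x = (8 ± √48)/2.
  ⇒ x = 4 - 2*sqrt(3) ≈ 0.5359, 2*sqrt(3) + 4 ≈ 7.4641

f''(x) = 72/(x^3 - 12*x^2 + 48*x - 64)
Second-derivative test at each critical point:
  f''(0.5359) = -1.7321 < 0 → local maximum
  f''(7.4641) = 1.7321 > 0 → local minimum

Critical points: x = 4 - 2*sqrt(3) ≈ 0.5359 (local maximum); x = 2*sqrt(3) + 4 ≈ 7.4641 (local minimum)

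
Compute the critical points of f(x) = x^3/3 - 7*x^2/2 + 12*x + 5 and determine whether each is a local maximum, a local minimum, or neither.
f'(x) = x^2 - 7*x + 12

Solve f'(x) = 0:
  Factor: x^2 - 7*x + 12 = (x - 4)*(x - 3) = 0.
  ⇒ x = 3, 4

f''(x) = 2*x - 7
Second-derivative test at each critical point:
  f''(3) = -1 < 0 → local maximum
  f''(4) = 1 > 0 → local minimum

Critical points: x = 3 (local maximum); x = 4 (local minimum)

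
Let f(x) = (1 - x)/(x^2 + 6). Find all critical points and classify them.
f'(x) = (-x^2 + 2*x*(x - 1) - 6)/(x^2 + 6)^2

Solve f'(x) = 0:
  f'(x) = (x^2 - 2*x - 6)/(x^2 + 6)^2; the denominator is positive wherever f is defined, so f'(x) = 0 ⇔ x^2 - 2*x - 6 = 0.
  x^2 - 2*x - 6 = 0 has no rational roots; quadratic formula: x = (2 ± √28)/2.
  ⇒ x = 1 - sqrt(7) ≈ -1.6458, 1 + sqrt(7) ≈ 3.6458

f''(x) = 2*(4*x^2*(1 - x) + (3*x - 1)*(x^2 + 6))/(x^2 + 6)^3
Second-derivative test at each critical point:
  f''(-1.6458) = -0.0698 < 0 → local maximum
  f''(3.6458) = 0.0142 > 0 → local minimum

Critical points: x = 1 - sqrt(7) ≈ -1.6458 (local maximum); x = 1 + sqrt(7) ≈ 3.6458 (local minimum)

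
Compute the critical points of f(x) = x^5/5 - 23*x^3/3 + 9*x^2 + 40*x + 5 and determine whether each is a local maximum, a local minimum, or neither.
f'(x) = x^4 - 23*x^2 + 18*x + 40

Solve f'(x) = 0:
  Factor: x^4 - 23*x^2 + 18*x + 40 = (x - 4)*(x - 2)*(x + 1)*(x + 5) = 0.
  ⇒ x = -5, -1, 2, 4

f''(x) = 4*x^3 - 46*x + 18
Second-derivative test at each critical point:
  f''(-5) = -252 < 0 → local maximum
  f''(-1) = 60 > 0 → local minimum
  f''(2) = -42 < 0 → local maximum
  f''(4) = 90 > 0 → local minimum

Critical points: x = -5 (local maximum); x = -1 (local minimum); x = 2 (local maximum); x = 4 (local minimum)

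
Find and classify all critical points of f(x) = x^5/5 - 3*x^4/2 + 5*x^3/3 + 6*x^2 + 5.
f'(x) = x*(x^3 - 6*x^2 + 5*x + 12)

Solve f'(x) = 0:
  Factor: x^4 - 6*x^3 + 5*x^2 + 12*x = x*(x - 4)*(x - 3)*(x + 1) = 0.
  ⇒ x = -1, 0, 3, 4

f''(x) = 4*x^3 - 18*x^2 + 10*x + 12
Second-derivative test at each critical point:
  f''(-1) = -20 < 0 → local maximum
  f''(0) = 12 > 0 → local minimum
  f''(3) = -12 < 0 → local maximum
  f''(4) = 20 > 0 → local minimum

Critical points: x = -1 (local maximum); x = 0 (local minimum); x = 3 (local maximum); x = 4 (local minimum)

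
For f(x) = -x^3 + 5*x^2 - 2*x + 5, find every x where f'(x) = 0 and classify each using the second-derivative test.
f'(x) = -3*x^2 + 10*x - 2

Solve f'(x) = 0:
  3*x^2 - 10*x + 2 = 0 has no rational roots; quadratic formula: x = (10 ± √76)/6.
  ⇒ x = 5/3 - sqrt(19)/3 ≈ 0.2137, sqrt(19)/3 + 5/3 ≈ 3.1196

f''(x) = 10 - 6*x
Second-derivative test at each critical point:
  f''(0.2137) = 8.7178 > 0 → local minimum
  f''(3.1196) = -8.7178 < 0 → local maximum

Critical points: x = 5/3 - sqrt(19)/3 ≈ 0.2137 (local minimum); x = sqrt(19)/3 + 5/3 ≈ 3.1196 (local maximum)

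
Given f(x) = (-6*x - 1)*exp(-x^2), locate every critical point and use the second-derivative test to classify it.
f'(x) = 2*(x*(6*x + 1) - 3)*exp(-x^2)

Solve f'(x) = 0:
  f'(x) = (12*x^2 + 2*x - 6)·exp(-x^2) and exp(-x^2) > 0 for every x, so f'(x) = 0 ⇔ 12*x^2 + 2*x - 6 = 0.
  Factor: 12*x^2 + 2*x - 6 = 2*(6*x^2 + x - 3); 6*x^2 + x - 3 = 0 has no rational roots; quadratic formula: x = (-1 ± √73)/12.
  ⇒ x = -sqrt(73)/12 - 1/12 ≈ -0.7953, -1/12 + sqrt(73)/12 ≈ 0.6287

f''(x) = 2*(-12*x^3 - 2*x^2 + 18*x + 1)*exp(-x^2)
Second-derivative test at each critical point:
  f''(-0.7953) = -9.0777 < 0 → local maximum
  f''(0.6287) = 11.5093 > 0 → local minimum

Critical points: x = -sqrt(73)/12 - 1/12 ≈ -0.7953 (local maximum); x = -1/12 + sqrt(73)/12 ≈ 0.6287 (local minimum)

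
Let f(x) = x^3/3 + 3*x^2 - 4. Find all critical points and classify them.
f'(x) = x*(x + 6)

Solve f'(x) = 0:
  Factor: x^2 + 6*x = x*(x + 6) = 0.
  ⇒ x = -6, 0

f''(x) = 2*x + 6
Second-derivative test at each critical point:
  f''(-6) = -6 < 0 → local maximum
  f''(0) = 6 > 0 → local minimum

Critical points: x = -6 (local maximum); x = 0 (local minimum)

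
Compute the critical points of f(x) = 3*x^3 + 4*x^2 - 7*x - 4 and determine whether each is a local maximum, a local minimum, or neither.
f'(x) = 9*x^2 + 8*x - 7

Solve f'(x) = 0:
  9*x^2 + 8*x - 7 = 0 has no rational roots; quadratic formula: x = (-8 ± √316)/18.
  ⇒ x = -sqrt(79)/9 - 4/9 ≈ -1.4320, -4/9 + sqrt(79)/9 ≈ 0.5431

f''(x) = 18*x + 8
Second-derivative test at each critical point:
  f''(-1.4320) = -17.7764 < 0 → local maximum
  f''(0.5431) = 17.7764 > 0 → local minimum

Critical points: x = -sqrt(79)/9 - 4/9 ≈ -1.4320 (local maximum); x = -4/9 + sqrt(79)/9 ≈ 0.5431 (local minimum)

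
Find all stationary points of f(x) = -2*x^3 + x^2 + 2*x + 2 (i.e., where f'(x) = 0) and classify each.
f'(x) = -6*x^2 + 2*x + 2

Solve f'(x) = 0:
  Factor: -6*x^2 + 2*x + 2 = -2*(3*x^2 - x - 1); 3*x^2 - x - 1 = 0 has no rational roots; quadratic formula: x = (1 ± √13)/6.
  ⇒ x = 1/6 - sqrt(13)/6 ≈ -0.4343, 1/6 + sqrt(13)/6 ≈ 0.7676

f''(x) = 2 - 12*x
Second-derivative test at each critical point:
  f''(-0.4343) = 7.2111 > 0 → local minimum
  f''(0.7676) = -7.2111 < 0 → local maximum

Critical points: x = 1/6 - sqrt(13)/6 ≈ -0.4343 (local minimum); x = 1/6 + sqrt(13)/6 ≈ 0.7676 (local maximum)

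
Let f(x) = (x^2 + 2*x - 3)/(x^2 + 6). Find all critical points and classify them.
f'(x) = 2*(-x^2 + 9*x + 6)/(x^4 + 12*x^2 + 36)

Solve f'(x) = 0:
  f'(x) = -2*(x^2 - 9*x - 6)/(x^2 + 6)^2; the denominator is positive wherever f is defined, so f'(x) = 0 ⇔ -2*x^2 + 18*x + 12 = 0.
  Factor: -2*x^2 + 18*x + 12 = -2*(x^2 - 9*x - 6); x^2 - 9*x - 6 = 0 has no rational roots; quadratic formula: x = (9 ± √105)/2.
  ⇒ x = 9/2 - sqrt(105)/2 ≈ -0.6235, 9/2 + sqrt(105)/2 ≈ 9.6235

f''(x) = 2*(2*x^3 - 27*x^2 - 36*x + 54)/(x^6 + 18*x^4 + 108*x^2 + 216)
Second-derivative test at each critical point:
  f''(-0.6235) = 0.5021 > 0 → local minimum
  f''(9.6235) = -0.0021 < 0 → local maximum

Critical points: x = 9/2 - sqrt(105)/2 ≈ -0.6235 (local minimum); x = 9/2 + sqrt(105)/2 ≈ 9.6235 (local maximum)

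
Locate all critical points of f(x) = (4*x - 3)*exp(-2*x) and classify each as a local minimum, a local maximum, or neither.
f'(x) = 2*(5 - 4*x)*exp(-2*x)

Solve f'(x) = 0:
  f'(x) = (10 - 8*x)·exp(-2*x) and exp(-2*x) > 0 for every x, so f'(x) = 0 ⇔ 10 - 8*x = 0.
  Factor: 10 - 8*x = -2*(4*x - 5) = 0.
  ⇒ x = 5/4

f''(x) = 4*(4*x - 7)*exp(-2*x)
Second-derivative test at each critical point:
  f''(5/4) = -0.6567 < 0 → local maximum

Critical points: x = 5/4 (local maximum)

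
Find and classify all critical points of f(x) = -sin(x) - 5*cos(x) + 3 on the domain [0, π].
f'(x) = 5*sin(x) - cos(x)

Solve f'(x) = 0 on [0, π]:
  f'(x) = 0 ⇔ -cos(x) = -5*sin(x) ⇔ tan(x) = 1/5, i.e. x = arctan(1/5) + nπ; keep the solutions lying in [0, π].
  ⇒ x = atan(1/5) ≈ 0.1974

f''(x) = sin(x) + 5*cos(x)
Second-derivative test at each critical point:
  f''(0.1974) = 5.0990 > 0 → local minimum

Critical points: x = atan(1/5) ≈ 0.1974 (local minimum)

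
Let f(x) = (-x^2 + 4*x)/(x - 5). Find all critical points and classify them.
f'(x) = (-x^2 + 10*x - 20)/(x^2 - 10*x + 25)

Solve f'(x) = 0:
  f'(x) = -(x^2 - 10*x + 20)/(x - 5)^2; the denominator is positive wherever f is defined, so f'(x) = 0 ⇔ -x^2 + 10*x - 20 = 0.
  x^2 - 10*x + 20 = 0 has no rational roots; quadratic formula: x = (10 ± √20)/2.
  ⇒ x = 5 - sqrt(5) ≈ 2.7639, sqrt(5) + 5 ≈ 7.2361

f''(x) = -10/(x^3 - 15*x^2 + 75*x - 125)
Second-derivative test at each critical point:
  f''(2.7639) = 0.8944 > 0 → local minimum
  f''(7.2361) = -0.8944 < 0 → local maximum

Critical points: x = 5 - sqrt(5) ≈ 2.7639 (local minimum); x = sqrt(5) + 5 ≈ 7.2361 (local maximum)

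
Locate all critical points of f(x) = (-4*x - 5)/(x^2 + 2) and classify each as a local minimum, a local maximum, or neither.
f'(x) = 2*(2*x^2 + 5*x - 4)/(x^4 + 4*x^2 + 4)

Solve f'(x) = 0:
  f'(x) = 2*(2*x^2 + 5*x - 4)/(x^2 + 2)^2; the denominator is positive wherever f is defined, so f'(x) = 0 ⇔ 4*x^2 + 10*x - 8 = 0.
  Factor: 4*x^2 + 10*x - 8 = 2*(2*x^2 + 5*x - 4); 2*x^2 + 5*x - 4 = 0 has no rational roots; quadratic formula: x = (-5 ± √57)/4.
  ⇒ x = -sqrt(57)/4 - 5/4 ≈ -3.1375, -5/4 + sqrt(57)/4 ≈ 0.6375

f''(x) = 2*(-4*x^2*(4*x + 5) + (12*x + 5)*(x^2 + 2))/(x^2 + 2)^3
Second-derivative test at each critical point:
  f''(-3.1375) = -0.1076 < 0 → local maximum
  f''(0.6375) = 2.6076 > 0 → local minimum

Critical points: x = -sqrt(57)/4 - 5/4 ≈ -3.1375 (local maximum); x = -5/4 + sqrt(57)/4 ≈ 0.6375 (local minimum)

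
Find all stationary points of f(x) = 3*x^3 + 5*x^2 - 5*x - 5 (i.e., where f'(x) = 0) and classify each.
f'(x) = 9*x^2 + 10*x - 5

Solve f'(x) = 0:
  9*x^2 + 10*x - 5 = 0 has no rational roots; quadratic formula: x = (-10 ± √280)/18.
  ⇒ x = -sqrt(70)/9 - 5/9 ≈ -1.4852, -5/9 + sqrt(70)/9 ≈ 0.3741

f''(x) = 18*x + 10
Second-derivative test at each critical point:
  f''(-1.4852) = -16.7332 < 0 → local maximum
  f''(0.3741) = 16.7332 > 0 → local minimum

Critical points: x = -sqrt(70)/9 - 5/9 ≈ -1.4852 (local maximum); x = -5/9 + sqrt(70)/9 ≈ 0.3741 (local minimum)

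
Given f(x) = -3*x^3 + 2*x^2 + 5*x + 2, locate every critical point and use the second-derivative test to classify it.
f'(x) = -9*x^2 + 4*x + 5

Solve f'(x) = 0:
  Factor: -9*x^2 + 4*x + 5 = -(x - 1)*(9*x + 5) = 0.
  ⇒ x = -5/9, 1

f''(x) = 4 - 18*x
Second-derivative test at each critical point:
  f''(-5/9) = 14 > 0 → local minimum
  f''(1) = -14 < 0 → local maximum

Critical points: x = -5/9 (local minimum); x = 1 (local maximum)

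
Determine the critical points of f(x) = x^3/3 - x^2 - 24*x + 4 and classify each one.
f'(x) = x^2 - 2*x - 24

Solve f'(x) = 0:
  Factor: x^2 - 2*x - 24 = (x - 6)*(x + 4) = 0.
  ⇒ x = -4, 6

f''(x) = 2*x - 2
Second-derivative test at each critical point:
  f''(-4) = -10 < 0 → local maximum
  f''(6) = 10 > 0 → local minimum

Critical points: x = -4 (local maximum); x = 6 (local minimum)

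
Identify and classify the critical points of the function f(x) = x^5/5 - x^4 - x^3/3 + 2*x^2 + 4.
f'(x) = x*(x^3 - 4*x^2 - x + 4)

Solve f'(x) = 0:
  Factor: x^4 - 4*x^3 - x^2 + 4*x = x*(x - 4)*(x - 1)*(x + 1) = 0.
  ⇒ x = -1, 0, 1, 4

f''(x) = 4*x^3 - 12*x^2 - 2*x + 4
Second-derivative test at each critical point:
  f''(-1) = -10 < 0 → local maximum
  f''(0) = 4 > 0 → local minimum
  f''(1) = -6 < 0 → local maximum
  f''(4) = 60 > 0 → local minimum

Critical points: x = -1 (local maximum); x = 0 (local minimum); x = 1 (local maximum); x = 4 (local minimum)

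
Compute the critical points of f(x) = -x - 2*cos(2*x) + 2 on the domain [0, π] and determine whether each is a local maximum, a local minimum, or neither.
f'(x) = 4*sin(2*x) - 1

Solve f'(x) = 0 on [0, π]:
  f'(x) = 0 ⇔ sin(2*x) = 1/4, i.e. 2*x = arcsin(1/4) + 2nπ or 2*x = π − arcsin(1/4) + 2nπ; keep the solutions lying in [0, π].
  ⇒ x = asin(1/4)/2 ≈ 0.1263, -asin(1/4)/2 + pi/2 ≈ 1.4445

f''(x) = 8*cos(2*x)
Second-derivative test at each critical point:
  f''(0.1263) = 7.7460 > 0 → local minimum
  f''(1.4445) = -7.7460 < 0 → local maximum

Critical points: x = asin(1/4)/2 ≈ 0.1263 (local minimum); x = -asin(1/4)/2 + pi/2 ≈ 1.4445 (local maximum)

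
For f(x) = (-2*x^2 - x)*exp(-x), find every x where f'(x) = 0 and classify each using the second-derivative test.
f'(x) = (2*x^2 - 3*x - 1)*exp(-x)

Solve f'(x) = 0:
  f'(x) = (2*x^2 - 3*x - 1)·exp(-x) and exp(-x) > 0 for every x, so f'(x) = 0 ⇔ 2*x^2 - 3*x - 1 = 0.
  2*x^2 - 3*x - 1 = 0 has no rational roots; quadratic formula: x = (3 ± √17)/4.
  ⇒ x = 3/4 - sqrt(17)/4 ≈ -0.2808, 3/4 + sqrt(17)/4 ≈ 1.7808

f''(x) = (-2*x^2 + 7*x - 2)*exp(-x)
Second-derivative test at each critical point:
  f''(-0.2808) = -5.4596 < 0 → local maximum
  f''(1.7808) = 0.6948 > 0 → local minimum

Critical points: x = 3/4 - sqrt(17)/4 ≈ -0.2808 (local maximum); x = 3/4 + sqrt(17)/4 ≈ 1.7808 (local minimum)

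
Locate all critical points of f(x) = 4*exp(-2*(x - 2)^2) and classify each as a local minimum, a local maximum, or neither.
f'(x) = 16*(2 - x)*exp(-2*(x - 2)^2)

Solve f'(x) = 0:
  f'(x) = (32 - 16*x)·exp(-2*(x - 2)^2) and exp(-2*(x - 2)^2) > 0 for every x, so f'(x) = 0 ⇔ 32 - 16*x = 0.
  Factor: 32 - 16*x = -16*(x - 2) = 0.
  ⇒ x = 2

f''(x) = 16*(4*(x - 2)^2 - 1)*exp(-2*(x - 2)^2)
Second-derivative test at each critical point:
  f''(2) = -16 < 0 → local maximum

Critical points: x = 2 (local maximum)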